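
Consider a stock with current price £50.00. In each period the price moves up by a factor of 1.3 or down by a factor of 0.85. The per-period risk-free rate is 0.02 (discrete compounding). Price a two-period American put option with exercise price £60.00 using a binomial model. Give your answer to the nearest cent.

Risk-neutral probability p = (1 + 0.02 − 0.85)/(1.3 − 0.85) = 0.1700/0.4500 = 0.3778
Terminal stock prices: S_uu = 84.5, S_ud = 55.25, S_dd = 36.12
Terminal payoffs (K − S): max(-24.5, 0) = 0, max(4.75, 0) = 4.75, max(23.88, 0) = 23.88
Node u (S = 65): continuation = 1/1.02·[0.3778·0.0000 + 0.6222·4.7500] = 2.8976; exercise value = 0.0000 ≤ continuation, so V_u = 2.8976
Node d (S = 42.5): continuation = 1/1.02·[0.3778·4.7500 + 0.6222·23.8750] = 16.3235; exercise value = 17.5000 > continuation, so V_d = 17.5000 (exercise)
Node 0 (S = 50): continuation = 1/1.02·[0.3778·2.8976 + 0.6222·17.5000] = 11.7486; exercise value = 10.0000 ≤ continuation, so V_0 = 11.7486

£11.75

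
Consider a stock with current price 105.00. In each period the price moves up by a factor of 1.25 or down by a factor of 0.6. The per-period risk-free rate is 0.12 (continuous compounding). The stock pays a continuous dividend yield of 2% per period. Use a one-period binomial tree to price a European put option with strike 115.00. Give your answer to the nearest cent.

10.28

Per-period risk-free factor R = e^0.12 = 1.1275; dividend-adjusted growth = e^(0.12−0.02) = 1.1052.
Risk-neutral probability p = (1.1052 − 0.6)/(1.25 − 0.6) = 0.5052/0.6500 = 0.7772
Terminal stock prices: S_u = 131.2, S_d = 63
Terminal payoffs (K − S): max(-16.25, 0) = 0, max(52, 0) = 52
Node 0 (S = 105): V_0 = e^(−0.12)·[0.7772·0.0000 + 0.2228·52.0000] = 10.2761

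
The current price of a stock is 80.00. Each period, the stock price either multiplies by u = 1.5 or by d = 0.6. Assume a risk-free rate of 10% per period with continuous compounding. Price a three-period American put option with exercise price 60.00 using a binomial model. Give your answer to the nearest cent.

7.61

Risk-neutral probability p = (e^0.1 − 0.6)/(1.5 − 0.6) = 0.5052/0.9000 = 0.5613
Terminal stock prices: S_uuu = 270, S_uud = 108, S_udd = 43.2, S_ddd = 17.28
Terminal payoffs (K − S): max(-210, 0) = 0, max(-48, 0) = 0, max(16.8, 0) = 16.8, max(42.72, 0) = 42.72
Node uu (S = 180): continuation = e^(−0.1)·[0.5613·0.0000 + 0.4387·0.0000] = 0.0000; exercise value = 0.0000 ≤ continuation, so V_uu = 0.0000
Node ud (S = 72): continuation = e^(−0.1)·[0.5613·0.0000 + 0.4387·16.8000] = 6.6688; exercise value = 0.0000 ≤ continuation, so V_ud = 6.6688
Node dd (S = 28.8): continuation = e^(−0.1)·[0.5613·16.8000 + 0.4387·42.7200] = 25.4902; exercise value = 31.2000 > continuation, so V_dd = 31.2000 (exercise)
Node u (S = 120): continuation = e^(−0.1)·[0.5613·0.0000 + 0.4387·6.6688] = 2.6472; exercise value = 0.0000 ≤ continuation, so V_u = 2.6472
Node d (S = 48): continuation = e^(−0.1)·[0.5613·6.6688 + 0.4387·31.2000] = 15.7719; exercise value = 12.0000 ≤ continuation, so V_d = 15.7719
Node 0 (S = 80): continuation = e^(−0.1)·[0.5613·2.6472 + 0.4387·15.7719] = 7.6051; exercise value = 0.0000 ≤ continuation, so V_0 = 7.6051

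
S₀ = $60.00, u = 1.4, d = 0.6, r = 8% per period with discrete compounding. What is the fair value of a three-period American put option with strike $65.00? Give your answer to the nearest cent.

Risk-neutral probability p = (1 + 0.08 − 0.6)/(1.4 − 0.6) = 0.4800/0.8000 = 0.6000
Terminal stock prices: S_uuu = 164.6, S_uud = 70.56, S_udd = 30.24, S_ddd = 12.96
Terminal payoffs (K − S): max(-99.64, 0) = 0, max(-5.56, 0) = 0, max(34.76, 0) = 34.76, max(52.04, 0) = 52.04
Node uu (S = 117.6): continuation = 1/1.08·[0.6000·0.0000 + 0.4000·0.0000] = 0.0000; exercise value = 0.0000 ≤ continuation, so V_uu = 0.0000
Node ud (S = 50.4): continuation = 1/1.08·[0.6000·0.0000 + 0.4000·34.7600] = 12.8741; exercise value = 14.6000 > continuation, so V_ud = 14.6000 (exercise)
Node dd (S = 21.6): continuation = 1/1.08·[0.6000·34.7600 + 0.4000·52.0400] = 38.5852; exercise value = 43.4000 > continuation, so V_dd = 43.4000 (exercise)
Node u (S = 84): continuation = 1/1.08·[0.6000·0.0000 + 0.4000·14.6000] = 5.4074; exercise value = 0.0000 ≤ continuation, so V_u = 5.4074
Node d (S = 36): continuation = 1/1.08·[0.6000·14.6000 + 0.4000·43.4000] = 24.1852; exercise value = 29.0000 > continuation, so V_d = 29.0000 (exercise)
Node 0 (S = 60): continuation = 1/1.08·[0.6000·5.4074 + 0.4000·29.0000] = 13.7449; exercise value = 5.0000 ≤ continuation, so V_0 = 13.7449

$13.74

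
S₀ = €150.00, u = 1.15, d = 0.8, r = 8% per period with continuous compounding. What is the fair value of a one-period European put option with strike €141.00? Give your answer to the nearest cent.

Risk-neutral probability p = (e^0.08 − 0.8)/(1.15 − 0.8) = 0.2833/0.3500 = 0.8094
Terminal stock prices: S_u = 172.5, S_d = 120
Terminal payoffs (K − S): max(-31.5, 0) = 0, max(21, 0) = 21
Node 0 (S = 150): V_0 = e^(−0.08)·[0.8094·0.0000 + 0.1906·21.0000] = 3.6950

€3.70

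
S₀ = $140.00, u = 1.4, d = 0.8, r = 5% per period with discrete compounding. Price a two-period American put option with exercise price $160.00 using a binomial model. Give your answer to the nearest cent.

Risk-neutral probability p = (1 + 0.05 − 0.8)/(1.4 − 0.8) = 0.2500/0.6000 = 0.4167
Terminal stock prices: S_uu = 274.4, S_ud = 156.8, S_dd = 89.6
Terminal payoffs (K − S): max(-114.4, 0) = 0, max(3.2, 0) = 3.2, max(70.4, 0) = 70.4
Node u (S = 196): continuation = 1/1.05·[0.4167·0.0000 + 0.5833·3.2000] = 1.7778; exercise value = 0.0000 ≤ continuation, so V_u = 1.7778
Node d (S = 112): continuation = 1/1.05·[0.4167·3.2000 + 0.5833·70.4000] = 40.3810; exercise value = 48.0000 > continuation, so V_d = 48.0000 (exercise)
Node 0 (S = 140): continuation = 1/1.05·[0.4167·1.7778 + 0.5833·48.0000] = 27.3721; exercise value = 20.0000 ≤ continuation, so V_0 = 27.3721

$27.37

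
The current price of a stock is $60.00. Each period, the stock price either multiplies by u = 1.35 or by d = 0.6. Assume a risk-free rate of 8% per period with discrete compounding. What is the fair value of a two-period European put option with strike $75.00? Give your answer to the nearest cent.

$16.36

Risk-neutral probability p = (1 + 0.08 − 0.6)/(1.35 − 0.6) = 0.4800/0.7500 = 0.6400
Terminal stock prices: S_uu = 109.4, S_ud = 48.6, S_dd = 21.6
Terminal payoffs (K − S): max(-34.35, 0) = 0, max(26.4, 0) = 26.4, max(53.4, 0) = 53.4
Node u (S = 81): V_u = 1/1.08·[0.6400·0.0000 + 0.3600·26.4000] = 8.8000
Node d (S = 36): V_d = 1/1.08·[0.6400·26.4000 + 0.3600·53.4000] = 33.4444
Node 0 (S = 60): V_0 = 1/1.08·[0.6400·8.8000 + 0.3600·33.4444] = 16.3630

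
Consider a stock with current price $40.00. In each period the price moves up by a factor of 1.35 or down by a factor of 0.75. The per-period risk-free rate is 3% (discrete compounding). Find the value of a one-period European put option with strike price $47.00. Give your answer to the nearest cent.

Risk-neutral probability p = (1 + 0.03 − 0.75)/(1.35 − 0.75) = 0.2800/0.6000 = 0.4667
Terminal stock prices: S_u = 54, S_d = 30
Terminal payoffs (K − S): max(-7, 0) = 0, max(17, 0) = 17
Node 0 (S = 40): V_0 = 1/1.03·[0.4667·0.0000 + 0.5333·17.0000] = 8.8026

$8.80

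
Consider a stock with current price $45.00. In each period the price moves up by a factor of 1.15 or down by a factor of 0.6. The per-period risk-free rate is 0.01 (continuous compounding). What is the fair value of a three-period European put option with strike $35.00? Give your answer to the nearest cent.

$2.70

Risk-neutral probability p = (e^0.01 − 0.6)/(1.15 − 0.6) = 0.4101/0.5500 = 0.7455
Terminal stock prices: S_uuu = 68.44, S_uud = 35.71, S_udd = 18.63, S_ddd = 9.72
Terminal payoffs (K − S): max(-33.44, 0) = 0, max(-0.7075, 0) = 0, max(16.37, 0) = 16.37, max(25.28, 0) = 25.28
Node uu (S = 59.51): V_uu = e^(−0.01)·[0.7455·0.0000 + 0.2545·0.0000] = 0.0000
Node ud (S = 31.05): V_ud = e^(−0.01)·[0.7455·0.0000 + 0.2545·16.3700] = 4.1240
Node dd (S = 16.2): V_dd = e^(−0.01)·[0.7455·16.3700 + 0.2545·25.2800] = 18.4517
Node u (S = 51.75): V_u = e^(−0.01)·[0.7455·0.0000 + 0.2545·4.1240] = 1.0389
Node d (S = 27): V_d = e^(−0.01)·[0.7455·4.1240 + 0.2545·18.4517] = 7.6924
Node 0 (S = 45): V_0 = e^(−0.01)·[0.7455·1.0389 + 0.2545·7.6924] = 2.7047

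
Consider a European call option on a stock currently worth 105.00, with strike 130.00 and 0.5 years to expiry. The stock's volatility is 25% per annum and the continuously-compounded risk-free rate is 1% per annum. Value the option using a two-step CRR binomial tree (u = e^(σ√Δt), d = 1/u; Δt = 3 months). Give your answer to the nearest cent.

1.10

CRR parameters: u = e^(σ√Δt) = e^(0.25·√0.25) = 1.1331, d = 1/u = 0.8825
Per-period rate: rΔt = 0.01·0.25 = 0.0025, so R = e^0.0025 = 1.0025
Risk-neutral probability p = (e^0.0025 − 0.8825)/(1.1331 − 0.8825) = 0.1200/0.2507 = 0.4788
Terminal stock prices: S_uu = 134.8, S_ud = 105, S_dd = 81.77
Terminal payoffs (S − K): max(4.823, 0) = 4.823, max(-25, 0) = 0, max(-48.23, 0) = 0
Node u (S = 119): V_u = e^(−0.0025)·[0.4788·4.8227 + 0.5212·0.0000] = 2.3032
Node d (S = 92.66): V_d = e^(−0.0025)·[0.4788·0.0000 + 0.5212·0.0000] = 0.0000
Node 0 (S = 105): V_0 = e^(−0.0025)·[0.4788·2.3032 + 0.5212·0.0000] = 1.1000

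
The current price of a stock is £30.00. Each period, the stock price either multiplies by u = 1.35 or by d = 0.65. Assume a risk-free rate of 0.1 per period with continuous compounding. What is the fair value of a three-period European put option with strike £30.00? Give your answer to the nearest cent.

Risk-neutral probability p = (e^0.1 − 0.65)/(1.35 − 0.65) = 0.4552/0.7000 = 0.6502
Terminal stock prices: S_uuu = 73.81, S_uud = 35.54, S_udd = 17.11, S_ddd = 8.239
Terminal payoffs (K − S): max(-43.81, 0) = 0, max(-5.539, 0) = 0, max(12.89, 0) = 12.89, max(21.76, 0) = 21.76
Node uu (S = 54.68): V_uu = e^(−0.1)·[0.6502·0.0000 + 0.3498·0.0000] = 0.0000
Node ud (S = 26.32): V_ud = e^(−0.1)·[0.6502·0.0000 + 0.3498·12.8887] = 4.0789
Node dd (S = 12.68): V_dd = e^(−0.1)·[0.6502·12.8887 + 0.3498·21.7613] = 14.4701
Node u (S = 40.5): V_u = e^(−0.1)·[0.6502·0.0000 + 0.3498·4.0789] = 1.2909
Node d (S = 19.5): V_d = e^(−0.1)·[0.6502·4.0789 + 0.3498·14.4701] = 6.9793
Node 0 (S = 30): V_0 = e^(−0.1)·[0.6502·1.2909 + 0.3498·6.9793] = 2.9683

£2.97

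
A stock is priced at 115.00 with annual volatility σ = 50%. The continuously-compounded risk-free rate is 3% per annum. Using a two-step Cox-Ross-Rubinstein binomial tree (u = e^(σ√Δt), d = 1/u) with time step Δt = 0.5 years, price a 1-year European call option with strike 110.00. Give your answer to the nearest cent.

24.85

CRR parameters: u = e^(σ√Δt) = e^(0.5·√0.5) = 1.4241, d = 1/u = 0.7022
Per-period rate: rΔt = 0.03·0.5 = 0.015, so R = e^0.015 = 1.0151
Risk-neutral probability p = (e^0.015 − 0.7022)/(1.4241 − 0.7022) = 0.3129/0.7219 = 0.4335
Terminal stock prices: S_uu = 233.2, S_ud = 115, S_dd = 56.7
Terminal payoffs (S − K): max(123.2, 0) = 123.2, max(5, 0) = 5, max(-53.3, 0) = 0
Node u (S = 163.8): V_u = e^(−0.015)·[0.4335·123.2332 + 0.5665·5.0000] = 55.4114
Node d (S = 80.75): V_d = e^(−0.015)·[0.4335·5.0000 + 0.5665·0.0000] = 2.1350
Node 0 (S = 115): V_0 = e^(−0.015)·[0.4335·55.4114 + 0.5665·2.1350] = 24.8523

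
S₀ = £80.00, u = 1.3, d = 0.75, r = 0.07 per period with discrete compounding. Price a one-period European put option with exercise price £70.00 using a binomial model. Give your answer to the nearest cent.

Risk-neutral probability p = (1 + 0.07 − 0.75)/(1.3 − 0.75) = 0.3200/0.5500 = 0.5818
Terminal stock prices: S_u = 104, S_d = 60
Terminal payoffs (K − S): max(-34, 0) = 0, max(10, 0) = 10
Node 0 (S = 80): V_0 = 1/1.07·[0.5818·0.0000 + 0.4182·10.0000] = 3.9082

£3.91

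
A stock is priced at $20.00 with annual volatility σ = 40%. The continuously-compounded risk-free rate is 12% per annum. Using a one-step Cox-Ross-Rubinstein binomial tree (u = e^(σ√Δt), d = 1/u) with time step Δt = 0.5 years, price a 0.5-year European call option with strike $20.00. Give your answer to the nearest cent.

$3.31

CRR parameters: u = e^(σ√Δt) = e^(0.4·√0.5) = 1.3269, d = 1/u = 0.7536
Per-period rate: rΔt = 0.12·0.5 = 0.06, so R = e^0.06 = 1.0618
Risk-neutral probability p = (e^0.06 − 0.7536)/(1.3269 − 0.7536) = 0.3082/0.5733 = 0.5376
Terminal stock prices: S_u = 26.54, S_d = 15.07
Terminal payoffs (S − K): max(6.538, 0) = 6.538, max(-4.927, 0) = 0
Node 0 (S = 20): V_0 = e^(−0.06)·[0.5376·6.5379 + 0.4624·0.0000] = 3.3103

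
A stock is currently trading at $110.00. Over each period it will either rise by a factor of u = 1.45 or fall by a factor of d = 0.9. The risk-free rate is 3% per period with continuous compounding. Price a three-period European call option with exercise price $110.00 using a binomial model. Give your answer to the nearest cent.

Risk-neutral probability p = (e^0.03 − 0.9)/(1.45 − 0.9) = 0.1305/0.5500 = 0.2372
Terminal stock prices: S_uuu = 335.3, S_uud = 208.1, S_udd = 129.2, S_ddd = 80.19
Terminal payoffs (S − K): max(225.3, 0) = 225.3, max(98.15, 0) = 98.15, max(19.2, 0) = 19.2, max(-29.81, 0) = 0
Node uu (S = 231.3): V_uu = e^(−0.03)·[0.2372·225.3487 + 0.7628·98.1475] = 124.5260
Node ud (S = 143.6): V_ud = e^(−0.03)·[0.2372·98.1475 + 0.7628·19.1950] = 36.8010
Node dd (S = 89.1): V_dd = e^(−0.03)·[0.2372·19.1950 + 0.7628·0.0000] = 4.4183
Node u (S = 159.5): V_u = e^(−0.03)·[0.2372·124.5260 + 0.7628·36.8010] = 55.9059
Node d (S = 99): V_d = e^(−0.03)·[0.2372·36.8010 + 0.7628·4.4183] = 11.7416
Node 0 (S = 110): V_0 = e^(−0.03)·[0.2372·55.9059 + 0.7628·11.7416] = 21.5603

$21.56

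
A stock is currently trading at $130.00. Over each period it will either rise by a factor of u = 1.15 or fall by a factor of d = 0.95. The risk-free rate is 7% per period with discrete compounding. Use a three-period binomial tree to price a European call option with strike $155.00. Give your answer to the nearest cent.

Risk-neutral probability p = (1 + 0.07 − 0.95)/(1.15 − 0.95) = 0.1200/0.2000 = 0.6000
Terminal stock prices: S_uuu = 197.7, S_uud = 163.3, S_udd = 134.9, S_ddd = 111.5
Terminal payoffs (S − K): max(42.71, 0) = 42.71, max(8.329, 0) = 8.329, max(-20.08, 0) = 0, max(-43.54, 0) = 0
Node uu (S = 171.9): V_uu = 1/1.07·[0.6000·42.7137 + 0.4000·8.3287] = 27.0652
Node ud (S = 142): V_ud = 1/1.07·[0.6000·8.3287 + 0.4000·0.0000] = 4.6703
Node dd (S = 117.3): V_dd = 1/1.07·[0.6000·0.0000 + 0.4000·0.0000] = 0.0000
Node u (S = 149.5): V_u = 1/1.07·[0.6000·27.0652 + 0.4000·4.6703] = 16.9227
Node d (S = 123.5): V_d = 1/1.07·[0.6000·4.6703 + 0.4000·0.0000] = 2.6189
Node 0 (S = 130): V_0 = 1/1.07·[0.6000·16.9227 + 0.4000·2.6189] = 10.4684

$10.47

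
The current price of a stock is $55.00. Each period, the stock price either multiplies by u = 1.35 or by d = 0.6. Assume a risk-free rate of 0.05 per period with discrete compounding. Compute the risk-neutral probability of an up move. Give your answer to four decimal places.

Risk-neutral probability p = (1 + 0.05 − 0.6)/(1.35 − 0.6) = 0.4500/0.7500 = 0.6000

p = 0.6000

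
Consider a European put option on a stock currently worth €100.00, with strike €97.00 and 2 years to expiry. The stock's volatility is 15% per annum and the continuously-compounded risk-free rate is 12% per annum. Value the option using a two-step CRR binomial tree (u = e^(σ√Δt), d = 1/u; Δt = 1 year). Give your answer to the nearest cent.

CRR parameters: u = e^(σ√Δt) = e^(0.15·√1) = 1.1618, d = 1/u = 0.8607
Per-period rate: rΔt = 0.12·1 = 0.12, so R = e^0.12 = 1.1275
Risk-neutral probability p = (e^0.12 − 0.8607)/(1.1618 − 0.8607) = 0.2668/0.3011 = 0.8860
Terminal stock prices: S_uu = 135, S_ud = 100, S_dd = 74.08
Terminal payoffs (K − S): max(-37.99, 0) = 0, max(-3, 0) = 0, max(22.92, 0) = 22.92
Node u (S = 116.2): V_u = e^(−0.12)·[0.8860·0.0000 + 0.1140·0.0000] = 0.0000
Node d (S = 86.07): V_d = e^(−0.12)·[0.8860·0.0000 + 0.1140·22.9182] = 2.3178
Node 0 (S = 100): V_0 = e^(−0.12)·[0.8860·0.0000 + 0.1140·2.3178] = 0.2344

€0.23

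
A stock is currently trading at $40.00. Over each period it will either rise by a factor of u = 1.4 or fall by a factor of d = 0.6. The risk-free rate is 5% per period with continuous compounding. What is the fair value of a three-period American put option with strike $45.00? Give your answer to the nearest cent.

Risk-neutral probability p = (e^0.05 − 0.6)/(1.4 − 0.6) = 0.4513/0.8000 = 0.5641
Terminal stock prices: S_uuu = 109.8, S_uud = 47.04, S_udd = 20.16, S_ddd = 8.64
Terminal payoffs (K − S): max(-64.76, 0) = 0, max(-2.04, 0) = 0, max(24.84, 0) = 24.84, max(36.36, 0) = 36.36
Node uu (S = 78.4): continuation = e^(−0.05)·[0.5641·0.0000 + 0.4359·0.0000] = 0.0000; exercise value = 0.0000 ≤ continuation, so V_uu = 0.0000
Node ud (S = 33.6): continuation = e^(−0.05)·[0.5641·0.0000 + 0.4359·24.8400] = 10.2999; exercise value = 11.4000 > continuation, so V_ud = 11.4000 (exercise)
Node dd (S = 14.4): continuation = e^(−0.05)·[0.5641·24.8400 + 0.4359·36.3600] = 28.4053; exercise value = 30.6000 > continuation, so V_dd = 30.6000 (exercise)
Node u (S = 56): continuation = e^(−0.05)·[0.5641·0.0000 + 0.4359·11.4000] = 4.7270; exercise value = 0.0000 ≤ continuation, so V_u = 4.7270
Node d (S = 24): continuation = e^(−0.05)·[0.5641·11.4000 + 0.4359·30.6000] = 18.8053; exercise value = 21.0000 > continuation, so V_d = 21.0000 (exercise)
Node 0 (S = 40): continuation = e^(−0.05)·[0.5641·4.7270 + 0.4359·21.0000] = 11.2441; exercise value = 5.0000 ≤ continuation, so V_0 = 11.2441

$11.24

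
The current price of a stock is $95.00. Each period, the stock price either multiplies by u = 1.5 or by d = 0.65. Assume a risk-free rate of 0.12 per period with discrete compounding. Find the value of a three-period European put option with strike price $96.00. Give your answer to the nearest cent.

$12.89

Risk-neutral probability p = (1 + 0.12 − 0.65)/(1.5 − 0.65) = 0.4700/0.8500 = 0.5529
Terminal stock prices: S_uuu = 320.6, S_uud = 138.9, S_udd = 60.21, S_ddd = 26.09
Terminal payoffs (K − S): max(-224.6, 0) = 0, max(-42.94, 0) = 0, max(35.79, 0) = 35.79, max(69.91, 0) = 69.91
Node uu (S = 213.8): V_uu = 1/1.12·[0.5529·0.0000 + 0.4471·0.0000] = 0.0000
Node ud (S = 92.62): V_ud = 1/1.12·[0.5529·0.0000 + 0.4471·35.7937] = 14.2874
Node dd (S = 40.14): V_dd = 1/1.12·[0.5529·35.7937 + 0.4471·69.9106] = 45.5768
Node u (S = 142.5): V_u = 1/1.12·[0.5529·0.0000 + 0.4471·14.2874] = 5.7030
Node d (S = 61.75): V_d = 1/1.12·[0.5529·14.2874 + 0.4471·45.5768] = 25.2461
Node 0 (S = 95): V_0 = 1/1.12·[0.5529·5.7030 + 0.4471·25.2461] = 12.8928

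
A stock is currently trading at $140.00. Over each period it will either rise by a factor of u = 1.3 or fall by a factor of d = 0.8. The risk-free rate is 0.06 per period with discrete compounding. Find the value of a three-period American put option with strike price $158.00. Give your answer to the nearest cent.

$25.01

Risk-neutral probability p = (1 + 0.06 − 0.8)/(1.3 − 0.8) = 0.2600/0.5000 = 0.5200
Terminal stock prices: S_uuu = 307.6, S_uud = 189.3, S_udd = 116.5, S_ddd = 71.68
Terminal payoffs (K − S): max(-149.6, 0) = 0, max(-31.28, 0) = 0, max(41.52, 0) = 41.52, max(86.32, 0) = 86.32
Node uu (S = 236.6): continuation = 1/1.06·[0.5200·0.0000 + 0.4800·0.0000] = 0.0000; exercise value = 0.0000 ≤ continuation, so V_uu = 0.0000
Node ud (S = 145.6): continuation = 1/1.06·[0.5200·0.0000 + 0.4800·41.5200] = 18.8015; exercise value = 12.4000 ≤ continuation, so V_ud = 18.8015
Node dd (S = 89.6): continuation = 1/1.06·[0.5200·41.5200 + 0.4800·86.3200] = 59.4566; exercise value = 68.4000 > continuation, so V_dd = 68.4000 (exercise)
Node u (S = 182): continuation = 1/1.06·[0.5200·0.0000 + 0.4800·18.8015] = 8.5139; exercise value = 0.0000 ≤ continuation, so V_u = 8.5139
Node d (S = 112): continuation = 1/1.06·[0.5200·18.8015 + 0.4800·68.4000] = 40.1970; exercise value = 46.0000 > continuation, so V_d = 46.0000 (exercise)
Node 0 (S = 140): continuation = 1/1.06·[0.5200·8.5139 + 0.4800·46.0000] = 25.0068; exercise value = 18.0000 ≤ continuation, so V_0 = 25.0068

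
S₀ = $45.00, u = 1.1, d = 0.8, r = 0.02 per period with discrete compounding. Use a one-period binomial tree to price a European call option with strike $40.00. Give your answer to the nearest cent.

Risk-neutral probability p = (1 + 0.02 − 0.8)/(1.1 − 0.8) = 0.2200/0.3000 = 0.7333
Terminal stock prices: S_u = 49.5, S_d = 36
Terminal payoffs (S − K): max(9.5, 0) = 9.5, max(-4, 0) = 0
Node 0 (S = 45): V_0 = 1/1.02·[0.7333·9.5000 + 0.2667·0.0000] = 6.8301

$6.83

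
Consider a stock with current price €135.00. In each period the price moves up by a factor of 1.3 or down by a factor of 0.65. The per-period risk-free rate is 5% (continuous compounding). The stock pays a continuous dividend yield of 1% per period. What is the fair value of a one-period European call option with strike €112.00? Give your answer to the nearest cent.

Per-period risk-free factor R = e^0.05 = 1.0513; dividend-adjusted growth = e^(0.05−0.01) = 1.0408.
Risk-neutral probability p = (1.0408 − 0.65)/(1.3 − 0.65) = 0.3908/0.6500 = 0.6012
Terminal stock prices: S_u = 175.5, S_d = 87.75
Terminal payoffs (S − K): max(63.5, 0) = 63.5, max(-24.25, 0) = 0
Node 0 (S = 135): V_0 = e^(−0.05)·[0.6012·63.5000 + 0.3988·0.0000] = 36.3172

€36.32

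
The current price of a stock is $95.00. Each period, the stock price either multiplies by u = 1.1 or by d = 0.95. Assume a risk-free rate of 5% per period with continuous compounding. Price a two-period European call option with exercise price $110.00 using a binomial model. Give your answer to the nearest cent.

Risk-neutral probability p = (e^0.05 − 0.95)/(1.1 − 0.95) = 0.1013/0.1500 = 0.6751
Terminal stock prices: S_uu = 115, S_ud = 99.28, S_dd = 85.74
Terminal payoffs (S − K): max(4.95, 0) = 4.95, max(-10.72, 0) = 0, max(-24.26, 0) = 0
Node u (S = 104.5): V_u = e^(−0.05)·[0.6751·4.9500 + 0.3249·0.0000] = 3.1790
Node d (S = 90.25): V_d = e^(−0.05)·[0.6751·0.0000 + 0.3249·0.0000] = 0.0000
Node 0 (S = 95): V_0 = e^(−0.05)·[0.6751·3.1790 + 0.3249·0.0000] = 2.0416

$2.04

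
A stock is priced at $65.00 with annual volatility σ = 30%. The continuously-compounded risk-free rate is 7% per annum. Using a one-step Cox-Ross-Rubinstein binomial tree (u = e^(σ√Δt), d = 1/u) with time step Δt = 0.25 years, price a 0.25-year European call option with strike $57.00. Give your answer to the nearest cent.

$9.48

CRR parameters: u = e^(σ√Δt) = e^(0.3·√0.25) = 1.1618, d = 1/u = 0.8607
Per-period rate: rΔt = 0.07·0.25 = 0.0175, so R = e^0.0175 = 1.0177
Risk-neutral probability p = (e^0.0175 − 0.8607)/(1.1618 − 0.8607) = 0.1569/0.3011 = 0.5212
Terminal stock prices: S_u = 75.52, S_d = 55.95
Terminal payoffs (S − K): max(18.52, 0) = 18.52, max(-1.054, 0) = 0
Node 0 (S = 65): V_0 = e^(−0.0175)·[0.5212·18.5192 + 0.4788·0.0000] = 9.4847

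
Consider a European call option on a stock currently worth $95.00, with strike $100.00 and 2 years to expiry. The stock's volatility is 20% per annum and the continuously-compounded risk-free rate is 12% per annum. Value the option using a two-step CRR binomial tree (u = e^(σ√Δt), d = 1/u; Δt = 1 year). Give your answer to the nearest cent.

$19.30

CRR parameters: u = e^(σ√Δt) = e^(0.2·√1) = 1.2214, d = 1/u = 0.8187
Per-period rate: rΔt = 0.12·1 = 0.12, so R = e^0.12 = 1.1275
Risk-neutral probability p = (e^0.12 − 0.8187)/(1.2214 − 0.8187) = 0.3088/0.4027 = 0.7668
Terminal stock prices: S_uu = 141.7, S_ud = 95, S_dd = 63.68
Terminal payoffs (S − K): max(41.72, 0) = 41.72, max(-5, 0) = 0, max(-36.32, 0) = 0
Node u (S = 116): V_u = e^(−0.12)·[0.7668·41.7233 + 0.2332·0.0000] = 28.3754
Node d (S = 77.78): V_d = e^(−0.12)·[0.7668·0.0000 + 0.2332·0.0000] = 0.0000
Node 0 (S = 95): V_0 = e^(−0.12)·[0.7668·28.3754 + 0.2332·0.0000] = 19.2977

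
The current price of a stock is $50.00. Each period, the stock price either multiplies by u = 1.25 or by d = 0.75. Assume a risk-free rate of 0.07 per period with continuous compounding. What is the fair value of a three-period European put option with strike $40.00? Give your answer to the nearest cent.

Risk-neutral probability p = (e^0.07 − 0.75)/(1.25 − 0.75) = 0.3225/0.5000 = 0.6450
Terminal stock prices: S_uuu = 97.66, S_uud = 58.59, S_udd = 35.16, S_ddd = 21.09
Terminal payoffs (K − S): max(-57.66, 0) = 0, max(-18.59, 0) = 0, max(4.844, 0) = 4.844, max(18.91, 0) = 18.91
Node uu (S = 78.12): V_uu = e^(−0.07)·[0.6450·0.0000 + 0.3550·0.0000] = 0.0000
Node ud (S = 46.88): V_ud = e^(−0.07)·[0.6450·0.0000 + 0.3550·4.8438] = 1.6032
Node dd (S = 28.12): V_dd = e^(−0.07)·[0.6450·4.8438 + 0.3550·18.9062] = 9.1708
Node u (S = 62.5): V_u = e^(−0.07)·[0.6450·0.0000 + 0.3550·1.6032] = 0.5306
Node d (S = 37.5): V_d = e^(−0.07)·[0.6450·1.6032 + 0.3550·9.1708] = 3.9996
Node 0 (S = 50): V_0 = e^(−0.07)·[0.6450·0.5306 + 0.3550·3.9996] = 1.6429

$1.64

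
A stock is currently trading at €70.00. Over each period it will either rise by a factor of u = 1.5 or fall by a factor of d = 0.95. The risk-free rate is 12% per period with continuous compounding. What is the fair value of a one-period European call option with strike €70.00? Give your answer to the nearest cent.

€10.02

Risk-neutral probability p = (e^0.12 − 0.95)/(1.5 − 0.95) = 0.1775/0.5500 = 0.3227
Terminal stock prices: S_u = 105, S_d = 66.5
Terminal payoffs (S − K): max(35, 0) = 35, max(-3.5, 0) = 0
Node 0 (S = 70): V_0 = e^(−0.12)·[0.3227·35.0000 + 0.6773·0.0000] = 10.0180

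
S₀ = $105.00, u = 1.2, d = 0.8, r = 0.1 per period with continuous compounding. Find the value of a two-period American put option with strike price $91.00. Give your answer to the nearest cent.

$1.50

Risk-neutral probability p = (e^0.1 − 0.8)/(1.2 − 0.8) = 0.3052/0.4000 = 0.7629
Terminal stock prices: S_uu = 151.2, S_ud = 100.8, S_dd = 67.2
Terminal payoffs (K − S): max(-60.2, 0) = 0, max(-9.8, 0) = 0, max(23.8, 0) = 23.8
Node u (S = 126): continuation = e^(−0.1)·[0.7629·0.0000 + 0.2371·0.0000] = 0.0000; exercise value = 0.0000 ≤ continuation, so V_u = 0.0000
Node d (S = 84): continuation = e^(−0.1)·[0.7629·0.0000 + 0.2371·23.8000] = 5.1054; exercise value = 7.0000 > continuation, so V_d = 7.0000 (exercise)
Node 0 (S = 105): continuation = e^(−0.1)·[0.7629·0.0000 + 0.2371·7.0000] = 1.5016; exercise value = 0.0000 ≤ continuation, so V_0 = 1.5016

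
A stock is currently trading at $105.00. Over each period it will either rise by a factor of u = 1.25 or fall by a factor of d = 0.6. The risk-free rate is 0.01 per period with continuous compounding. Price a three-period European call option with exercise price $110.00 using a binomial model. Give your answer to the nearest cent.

$23.16

Risk-neutral probability p = (e^0.01 − 0.6)/(1.25 − 0.6) = 0.4101/0.6500 = 0.6308
Terminal stock prices: S_uuu = 205.1, S_uud = 98.44, S_udd = 47.25, S_ddd = 22.68
Terminal payoffs (S − K): max(95.08, 0) = 95.08, max(-11.56, 0) = 0, max(-62.75, 0) = 0, max(-87.32, 0) = 0
Node uu (S = 164.1): V_uu = e^(−0.01)·[0.6308·95.0781 + 0.3692·0.0000] = 59.3829
Node ud (S = 78.75): V_ud = e^(−0.01)·[0.6308·0.0000 + 0.3692·0.0000] = 0.0000
Node dd (S = 37.8): V_dd = e^(−0.01)·[0.6308·0.0000 + 0.3692·0.0000] = 0.0000
Node u (S = 131.2): V_u = e^(−0.01)·[0.6308·59.3829 + 0.3692·0.0000] = 37.0887
Node d (S = 63): V_d = e^(−0.01)·[0.6308·0.0000 + 0.3692·0.0000] = 0.0000
Node 0 (S = 105): V_0 = e^(−0.01)·[0.6308·37.0887 + 0.3692·0.0000] = 23.1645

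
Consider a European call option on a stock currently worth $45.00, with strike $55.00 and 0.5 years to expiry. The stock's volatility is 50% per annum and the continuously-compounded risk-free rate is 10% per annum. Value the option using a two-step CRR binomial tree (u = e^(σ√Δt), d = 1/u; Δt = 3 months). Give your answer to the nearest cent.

$4.35

CRR parameters: u = e^(σ√Δt) = e^(0.5·√0.25) = 1.2840, d = 1/u = 0.7788
Per-period rate: rΔt = 0.1·0.25 = 0.025, so R = e^0.025 = 1.0253
Risk-neutral probability p = (e^0.025 − 0.7788)/(1.2840 − 0.7788) = 0.2465/0.5052 = 0.4879
Terminal stock prices: S_uu = 74.19, S_ud = 45, S_dd = 27.29
Terminal payoffs (S − K): max(19.19, 0) = 19.19, max(-10, 0) = 0, max(-27.71, 0) = 0
Node u (S = 57.78): V_u = e^(−0.025)·[0.4879·19.1925 + 0.5121·0.0000] = 9.1334
Node d (S = 35.05): V_d = e^(−0.025)·[0.4879·0.0000 + 0.5121·0.0000] = 0.0000
Node 0 (S = 45): V_0 = e^(−0.025)·[0.4879·9.1334 + 0.5121·0.0000] = 4.3464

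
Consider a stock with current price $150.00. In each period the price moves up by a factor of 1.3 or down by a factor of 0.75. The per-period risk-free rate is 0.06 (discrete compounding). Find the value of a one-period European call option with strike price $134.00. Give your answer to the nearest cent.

Risk-neutral probability p = (1 + 0.06 − 0.75)/(1.3 − 0.75) = 0.3100/0.5500 = 0.5636
Terminal stock prices: S_u = 195, S_d = 112.5
Terminal payoffs (S − K): max(61, 0) = 61, max(-21.5, 0) = 0
Node 0 (S = 150): V_0 = 1/1.06·[0.5636·61.0000 + 0.4364·0.0000] = 32.4357

$32.44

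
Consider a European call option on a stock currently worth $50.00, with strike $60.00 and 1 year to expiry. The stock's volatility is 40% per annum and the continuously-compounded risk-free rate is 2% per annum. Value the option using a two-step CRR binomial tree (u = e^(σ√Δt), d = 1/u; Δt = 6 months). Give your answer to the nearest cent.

$5.50

CRR parameters: u = e^(σ√Δt) = e^(0.4·√0.5) = 1.3269, d = 1/u = 0.7536
Per-period rate: rΔt = 0.02·0.5 = 0.01, so R = e^0.01 = 1.0101
Risk-neutral probability p = (e^0.01 − 0.7536)/(1.3269 − 0.7536) = 0.2564/0.5733 = 0.4473
Terminal stock prices: S_uu = 88.03, S_ud = 50, S_dd = 28.4
Terminal payoffs (S − K): max(28.03, 0) = 28.03, max(-10, 0) = 0, max(-31.6, 0) = 0
Node u (S = 66.34): V_u = e^(−0.01)·[0.4473·28.0327 + 0.5527·0.0000] = 12.4139
Node d (S = 37.68): V_d = e^(−0.01)·[0.4473·0.0000 + 0.5527·0.0000] = 0.0000
Node 0 (S = 50): V_0 = e^(−0.01)·[0.4473·12.4139 + 0.5527·0.0000] = 5.4974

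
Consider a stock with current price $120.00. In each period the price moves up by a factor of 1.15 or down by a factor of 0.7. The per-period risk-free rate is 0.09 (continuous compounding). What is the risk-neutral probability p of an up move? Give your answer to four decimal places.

p = 0.8759

Risk-neutral probability p = (e^0.09 − 0.7)/(1.15 − 0.7) = 0.3942/0.4500 = 0.8759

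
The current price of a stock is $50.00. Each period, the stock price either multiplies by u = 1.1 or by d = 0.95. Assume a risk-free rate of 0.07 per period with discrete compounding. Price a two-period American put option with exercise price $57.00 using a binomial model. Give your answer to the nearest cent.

Risk-neutral probability p = (1 + 0.07 − 0.95)/(1.1 − 0.95) = 0.1200/0.1500 = 0.8000
Terminal stock prices: S_uu = 60.5, S_ud = 52.25, S_dd = 45.12
Terminal payoffs (K − S): max(-3.5, 0) = 0, max(4.75, 0) = 4.75, max(11.88, 0) = 11.88
Node u (S = 55): continuation = 1/1.07·[0.8000·0.0000 + 0.2000·4.7500] = 0.8879; exercise value = 2.0000 > continuation, so V_u = 2.0000 (exercise)
Node d (S = 47.5): continuation = 1/1.07·[0.8000·4.7500 + 0.2000·11.8750] = 5.7710; exercise value = 9.5000 > continuation, so V_d = 9.5000 (exercise)
Node 0 (S = 50): continuation = 1/1.07·[0.8000·2.0000 + 0.2000·9.5000] = 3.2710; exercise value = 7.0000 > continuation, so V_0 = 7.0000 (exercise)

$7.00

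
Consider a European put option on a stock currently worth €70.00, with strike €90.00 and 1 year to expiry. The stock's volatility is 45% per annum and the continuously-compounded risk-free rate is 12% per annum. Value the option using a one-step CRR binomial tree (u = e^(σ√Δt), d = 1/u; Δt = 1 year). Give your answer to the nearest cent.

CRR parameters: u = e^(σ√Δt) = e^(0.45·√1) = 1.5683, d = 1/u = 0.6376
Per-period rate: rΔt = 0.12·1 = 0.12, so R = e^0.12 = 1.1275
Risk-neutral probability p = (e^0.12 − 0.6376)/(1.5683 − 0.6376) = 0.4899/0.9307 = 0.5264
Terminal stock prices: S_u = 109.8, S_d = 44.63
Terminal payoffs (K − S): max(-19.78, 0) = 0, max(45.37, 0) = 45.37
Node 0 (S = 70): V_0 = e^(−0.12)·[0.5264·0.0000 + 0.4736·45.3660] = 19.0577

€19.06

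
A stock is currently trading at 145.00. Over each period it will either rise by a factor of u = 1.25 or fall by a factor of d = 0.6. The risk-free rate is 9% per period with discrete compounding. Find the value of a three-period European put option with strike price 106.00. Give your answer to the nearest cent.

Risk-neutral probability p = (1 + 0.09 − 0.6)/(1.25 − 0.6) = 0.4900/0.6500 = 0.7538
Terminal stock prices: S_uuu = 283.2, S_uud = 135.9, S_udd = 65.25, S_ddd = 31.32
Terminal payoffs (K − S): max(-177.2, 0) = 0, max(-29.94, 0) = 0, max(40.75, 0) = 40.75, max(74.68, 0) = 74.68
Node uu (S = 226.6): V_uu = 1/1.09·[0.7538·0.0000 + 0.2462·0.0000] = 0.0000
Node ud (S = 108.8): V_ud = 1/1.09·[0.7538·0.0000 + 0.2462·40.7500] = 9.2025
Node dd (S = 52.2): V_dd = 1/1.09·[0.7538·40.7500 + 0.2462·74.6800] = 45.0477
Node u (S = 181.2): V_u = 1/1.09·[0.7538·0.0000 + 0.2462·9.2025] = 2.0782
Node d (S = 87): V_d = 1/1.09·[0.7538·9.2025 + 0.2462·45.0477] = 16.5376
Node 0 (S = 145): V_0 = 1/1.09·[0.7538·2.0782 + 0.2462·16.5376] = 5.1720

5.17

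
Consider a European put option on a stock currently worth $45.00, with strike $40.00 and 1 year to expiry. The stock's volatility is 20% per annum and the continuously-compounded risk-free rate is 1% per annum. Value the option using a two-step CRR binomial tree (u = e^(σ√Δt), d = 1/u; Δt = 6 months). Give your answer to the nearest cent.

CRR parameters: u = e^(σ√Δt) = e^(0.2·√0.5) = 1.1519, d = 1/u = 0.8681
Per-period rate: rΔt = 0.01·0.5 = 0.005, so R = e^0.005 = 1.0050
Risk-neutral probability p = (e^0.005 − 0.8681)/(1.1519 − 0.8681) = 0.1369/0.2838 = 0.4824
Terminal stock prices: S_uu = 59.71, S_ud = 45, S_dd = 33.91
Terminal payoffs (K − S): max(-19.71, 0) = 0, max(-5, 0) = 0, max(6.086, 0) = 6.086
Node u (S = 51.84): V_u = e^(−0.005)·[0.4824·0.0000 + 0.5176·0.0000] = 0.0000
Node d (S = 39.07): V_d = e^(−0.005)·[0.4824·0.0000 + 0.5176·6.0863] = 3.1347
Node 0 (S = 45): V_0 = e^(−0.005)·[0.4824·0.0000 + 0.5176·3.1347] = 1.6146

$1.61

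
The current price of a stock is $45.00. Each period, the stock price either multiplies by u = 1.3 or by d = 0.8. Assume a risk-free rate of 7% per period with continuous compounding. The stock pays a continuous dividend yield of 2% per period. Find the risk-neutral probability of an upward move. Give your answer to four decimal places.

p = 0.5025

Per-period risk-free factor R = e^0.07 = 1.0725; dividend-adjusted growth = e^(0.07−0.02) = 1.0513.
Risk-neutral probability p = (1.0513 − 0.8)/(1.3 − 0.8) = 0.2513/0.5000 = 0.5025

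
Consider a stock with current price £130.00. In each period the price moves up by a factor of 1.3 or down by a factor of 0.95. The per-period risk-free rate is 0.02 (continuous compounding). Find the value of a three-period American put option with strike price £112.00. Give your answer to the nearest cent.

£0.26

Risk-neutral probability p = (e^0.02 − 0.95)/(1.3 − 0.95) = 0.0702/0.3500 = 0.2006
Terminal stock prices: S_uuu = 285.6, S_uud = 208.7, S_udd = 152.5, S_ddd = 111.5
Terminal payoffs (K − S): max(-173.6, 0) = 0, max(-96.72, 0) = 0, max(-40.52, 0) = 0, max(0.5413, 0) = 0.5413
Node uu (S = 219.7): continuation = e^(−0.02)·[0.2006·0.0000 + 0.7994·0.0000] = 0.0000; exercise value = 0.0000 ≤ continuation, so V_uu = 0.0000
Node ud (S = 160.5): continuation = e^(−0.02)·[0.2006·0.0000 + 0.7994·0.0000] = 0.0000; exercise value = 0.0000 ≤ continuation, so V_ud = 0.0000
Node dd (S = 117.3): continuation = e^(−0.02)·[0.2006·0.0000 + 0.7994·0.5413] = 0.4241; exercise value = 0.0000 ≤ continuation, so V_dd = 0.4241
Node u (S = 169): continuation = e^(−0.02)·[0.2006·0.0000 + 0.7994·0.0000] = 0.0000; exercise value = 0.0000 ≤ continuation, so V_u = 0.0000
Node d (S = 123.5): continuation = e^(−0.02)·[0.2006·0.0000 + 0.7994·0.4241] = 0.3323; exercise value = 0.0000 ≤ continuation, so V_d = 0.3323
Node 0 (S = 130): continuation = e^(−0.02)·[0.2006·0.0000 + 0.7994·0.3323] = 0.2604; exercise value = 0.0000 ≤ continuation, so V_0 = 0.2604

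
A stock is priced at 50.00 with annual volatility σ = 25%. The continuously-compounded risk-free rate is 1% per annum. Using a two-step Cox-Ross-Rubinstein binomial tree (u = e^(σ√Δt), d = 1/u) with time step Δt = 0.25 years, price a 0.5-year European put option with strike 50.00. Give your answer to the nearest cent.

CRR parameters: u = e^(σ√Δt) = e^(0.25·√0.25) = 1.1331, d = 1/u = 0.8825
Per-period rate: rΔt = 0.01·0.25 = 0.0025, so R = e^0.0025 = 1.0025
Risk-neutral probability p = (e^0.0025 − 0.8825)/(1.1331 − 0.8825) = 0.1200/0.2507 = 0.4788
Terminal stock prices: S_uu = 64.2, S_ud = 50, S_dd = 38.94
Terminal payoffs (K − S): max(-14.2, 0) = 0, max(0, 0) = 0, max(11.06, 0) = 11.06
Node u (S = 56.66): V_u = e^(−0.0025)·[0.4788·0.0000 + 0.5212·0.0000] = 0.0000
Node d (S = 44.12): V_d = e^(−0.0025)·[0.4788·0.0000 + 0.5212·11.0600] = 5.7503
Node 0 (S = 50): V_0 = e^(−0.0025)·[0.4788·0.0000 + 0.5212·5.7503] = 2.9897

2.99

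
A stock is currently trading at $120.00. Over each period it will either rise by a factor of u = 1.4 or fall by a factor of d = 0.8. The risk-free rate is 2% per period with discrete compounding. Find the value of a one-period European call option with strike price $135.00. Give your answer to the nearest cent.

Risk-neutral probability p = (1 + 0.02 − 0.8)/(1.4 − 0.8) = 0.2200/0.6000 = 0.3667
Terminal stock prices: S_u = 168, S_d = 96
Terminal payoffs (S − K): max(33, 0) = 33, max(-39, 0) = 0
Node 0 (S = 120): V_0 = 1/1.02·[0.3667·33.0000 + 0.6333·0.0000] = 11.8627

$11.86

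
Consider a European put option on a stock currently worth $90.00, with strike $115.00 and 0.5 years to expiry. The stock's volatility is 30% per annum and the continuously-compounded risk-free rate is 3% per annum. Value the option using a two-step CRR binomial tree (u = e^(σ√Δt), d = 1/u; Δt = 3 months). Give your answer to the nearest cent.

$24.81

CRR parameters: u = e^(σ√Δt) = e^(0.3·√0.25) = 1.1618, d = 1/u = 0.8607
Per-period rate: rΔt = 0.03·0.25 = 0.0075, so R = e^0.0075 = 1.0075
Risk-neutral probability p = (e^0.0075 − 0.8607)/(1.1618 − 0.8607) = 0.1468/0.3011 = 0.4876
Terminal stock prices: S_uu = 121.5, S_ud = 90, S_dd = 66.67
Terminal payoffs (K − S): max(-6.487, 0) = 0, max(25, 0) = 25, max(48.33, 0) = 48.33
Node u (S = 104.6): V_u = e^(−0.0075)·[0.4876·0.0000 + 0.5124·25.0000] = 12.7150
Node d (S = 77.46): V_d = e^(−0.0075)·[0.4876·25.0000 + 0.5124·48.3264] = 36.6770
Node 0 (S = 90): V_0 = e^(−0.0075)·[0.4876·12.7150 + 0.5124·36.6770] = 24.8071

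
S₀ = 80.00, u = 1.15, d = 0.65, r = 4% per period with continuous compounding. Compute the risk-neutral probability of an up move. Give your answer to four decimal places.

p = 0.7816

Risk-neutral probability p = (e^0.04 − 0.65)/(1.15 − 0.65) = 0.3908/0.5000 = 0.7816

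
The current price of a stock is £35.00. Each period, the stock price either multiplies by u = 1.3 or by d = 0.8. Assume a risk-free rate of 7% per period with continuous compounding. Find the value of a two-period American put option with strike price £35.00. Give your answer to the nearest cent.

£2.97

Risk-neutral probability p = (e^0.07 − 0.8)/(1.3 − 0.8) = 0.2725/0.5000 = 0.5450
Terminal stock prices: S_uu = 59.15, S_ud = 36.4, S_dd = 22.4
Terminal payoffs (K − S): max(-24.15, 0) = 0, max(-1.4, 0) = 0, max(12.6, 0) = 12.6
Node u (S = 45.5): continuation = e^(−0.07)·[0.5450·0.0000 + 0.4550·0.0000] = 0.0000; exercise value = 0.0000 ≤ continuation, so V_u = 0.0000
Node d (S = 28): continuation = e^(−0.07)·[0.5450·0.0000 + 0.4550·12.6000] = 5.3452; exercise value = 7.0000 > continuation, so V_d = 7.0000 (exercise)
Node 0 (S = 35): continuation = e^(−0.07)·[0.5450·0.0000 + 0.4550·7.0000] = 2.9696; exercise value = 0.0000 ≤ continuation, so V_0 = 2.9696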